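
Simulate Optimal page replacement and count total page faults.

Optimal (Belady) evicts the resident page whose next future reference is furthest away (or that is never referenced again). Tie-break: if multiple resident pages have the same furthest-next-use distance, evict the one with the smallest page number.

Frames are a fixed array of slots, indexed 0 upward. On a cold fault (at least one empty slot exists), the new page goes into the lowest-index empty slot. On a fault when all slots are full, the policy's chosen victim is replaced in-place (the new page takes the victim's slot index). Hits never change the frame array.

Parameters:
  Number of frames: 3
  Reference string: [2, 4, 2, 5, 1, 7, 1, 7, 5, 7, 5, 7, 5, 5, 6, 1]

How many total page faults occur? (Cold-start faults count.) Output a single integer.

Step 0: ref 2 → FAULT, frames=[2,-,-]
Step 1: ref 4 → FAULT, frames=[2,4,-]
Step 2: ref 2 → HIT, frames=[2,4,-]
Step 3: ref 5 → FAULT, frames=[2,4,5]
Step 4: ref 1 → FAULT (evict 2), frames=[1,4,5]
Step 5: ref 7 → FAULT (evict 4), frames=[1,7,5]
Step 6: ref 1 → HIT, frames=[1,7,5]
Step 7: ref 7 → HIT, frames=[1,7,5]
Step 8: ref 5 → HIT, frames=[1,7,5]
Step 9: ref 7 → HIT, frames=[1,7,5]
Step 10: ref 5 → HIT, frames=[1,7,5]
Step 11: ref 7 → HIT, frames=[1,7,5]
Step 12: ref 5 → HIT, frames=[1,7,5]
Step 13: ref 5 → HIT, frames=[1,7,5]
Step 14: ref 6 → FAULT (evict 5), frames=[1,7,6]
Step 15: ref 1 → HIT, frames=[1,7,6]
Total faults: 6

Answer: 6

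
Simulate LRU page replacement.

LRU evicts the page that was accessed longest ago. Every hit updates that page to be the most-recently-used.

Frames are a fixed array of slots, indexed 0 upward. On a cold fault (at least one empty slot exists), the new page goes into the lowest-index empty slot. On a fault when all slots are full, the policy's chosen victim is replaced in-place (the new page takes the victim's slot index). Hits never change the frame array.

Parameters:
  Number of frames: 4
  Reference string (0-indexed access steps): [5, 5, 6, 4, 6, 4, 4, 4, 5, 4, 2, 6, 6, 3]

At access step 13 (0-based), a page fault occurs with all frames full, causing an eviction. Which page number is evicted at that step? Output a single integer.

Step 0: ref 5 -> FAULT, frames=[5,-,-,-]
Step 1: ref 5 -> HIT, frames=[5,-,-,-]
Step 2: ref 6 -> FAULT, frames=[5,6,-,-]
Step 3: ref 4 -> FAULT, frames=[5,6,4,-]
Step 4: ref 6 -> HIT, frames=[5,6,4,-]
Step 5: ref 4 -> HIT, frames=[5,6,4,-]
Step 6: ref 4 -> HIT, frames=[5,6,4,-]
Step 7: ref 4 -> HIT, frames=[5,6,4,-]
Step 8: ref 5 -> HIT, frames=[5,6,4,-]
Step 9: ref 4 -> HIT, frames=[5,6,4,-]
Step 10: ref 2 -> FAULT, frames=[5,6,4,2]
Step 11: ref 6 -> HIT, frames=[5,6,4,2]
Step 12: ref 6 -> HIT, frames=[5,6,4,2]
Step 13: ref 3 -> FAULT, evict 5, frames=[3,6,4,2]
At step 13: evicted page 5

Answer: 5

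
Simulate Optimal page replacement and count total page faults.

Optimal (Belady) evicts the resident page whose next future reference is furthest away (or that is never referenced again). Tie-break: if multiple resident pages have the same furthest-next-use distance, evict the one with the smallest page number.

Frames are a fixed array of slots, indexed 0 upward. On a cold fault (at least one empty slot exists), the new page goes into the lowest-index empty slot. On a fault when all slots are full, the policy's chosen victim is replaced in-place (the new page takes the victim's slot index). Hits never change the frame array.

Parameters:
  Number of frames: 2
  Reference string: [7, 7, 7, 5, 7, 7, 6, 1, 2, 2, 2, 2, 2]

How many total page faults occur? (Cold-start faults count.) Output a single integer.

Step 0: ref 7 → FAULT, frames=[7,-]
Step 1: ref 7 → HIT, frames=[7,-]
Step 2: ref 7 → HIT, frames=[7,-]
Step 3: ref 5 → FAULT, frames=[7,5]
Step 4: ref 7 → HIT, frames=[7,5]
Step 5: ref 7 → HIT, frames=[7,5]
Step 6: ref 6 → FAULT (evict 5), frames=[7,6]
Step 7: ref 1 → FAULT (evict 6), frames=[7,1]
Step 8: ref 2 → FAULT (evict 1), frames=[7,2]
Step 9: ref 2 → HIT, frames=[7,2]
Step 10: ref 2 → HIT, frames=[7,2]
Step 11: ref 2 → HIT, frames=[7,2]
Step 12: ref 2 → HIT, frames=[7,2]
Total faults: 5

Answer: 5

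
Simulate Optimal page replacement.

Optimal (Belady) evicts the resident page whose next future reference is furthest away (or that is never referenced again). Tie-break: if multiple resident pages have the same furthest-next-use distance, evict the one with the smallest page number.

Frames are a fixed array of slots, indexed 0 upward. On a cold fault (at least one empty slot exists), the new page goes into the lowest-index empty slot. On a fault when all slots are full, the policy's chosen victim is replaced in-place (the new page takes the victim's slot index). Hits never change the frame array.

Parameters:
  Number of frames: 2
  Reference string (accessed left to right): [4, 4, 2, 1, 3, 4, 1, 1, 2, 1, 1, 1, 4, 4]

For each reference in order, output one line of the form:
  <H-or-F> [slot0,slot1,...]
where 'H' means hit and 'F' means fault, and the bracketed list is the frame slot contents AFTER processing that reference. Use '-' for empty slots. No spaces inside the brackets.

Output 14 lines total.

F [4,-]
H [4,-]
F [4,2]
F [4,1]
F [4,3]
H [4,3]
F [4,1]
H [4,1]
F [2,1]
H [2,1]
H [2,1]
H [2,1]
F [2,4]
H [2,4]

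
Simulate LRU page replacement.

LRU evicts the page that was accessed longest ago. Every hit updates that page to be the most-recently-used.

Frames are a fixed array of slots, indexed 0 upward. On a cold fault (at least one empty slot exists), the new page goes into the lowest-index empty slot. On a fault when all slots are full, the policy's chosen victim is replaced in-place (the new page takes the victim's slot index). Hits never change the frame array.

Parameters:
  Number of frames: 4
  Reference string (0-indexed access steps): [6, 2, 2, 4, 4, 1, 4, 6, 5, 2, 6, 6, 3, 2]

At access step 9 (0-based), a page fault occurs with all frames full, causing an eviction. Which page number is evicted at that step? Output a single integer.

Answer: 1

Derivation:
Step 0: ref 6 -> FAULT, frames=[6,-,-,-]
Step 1: ref 2 -> FAULT, frames=[6,2,-,-]
Step 2: ref 2 -> HIT, frames=[6,2,-,-]
Step 3: ref 4 -> FAULT, frames=[6,2,4,-]
Step 4: ref 4 -> HIT, frames=[6,2,4,-]
Step 5: ref 1 -> FAULT, frames=[6,2,4,1]
Step 6: ref 4 -> HIT, frames=[6,2,4,1]
Step 7: ref 6 -> HIT, frames=[6,2,4,1]
Step 8: ref 5 -> FAULT, evict 2, frames=[6,5,4,1]
Step 9: ref 2 -> FAULT, evict 1, frames=[6,5,4,2]
At step 9: evicted page 1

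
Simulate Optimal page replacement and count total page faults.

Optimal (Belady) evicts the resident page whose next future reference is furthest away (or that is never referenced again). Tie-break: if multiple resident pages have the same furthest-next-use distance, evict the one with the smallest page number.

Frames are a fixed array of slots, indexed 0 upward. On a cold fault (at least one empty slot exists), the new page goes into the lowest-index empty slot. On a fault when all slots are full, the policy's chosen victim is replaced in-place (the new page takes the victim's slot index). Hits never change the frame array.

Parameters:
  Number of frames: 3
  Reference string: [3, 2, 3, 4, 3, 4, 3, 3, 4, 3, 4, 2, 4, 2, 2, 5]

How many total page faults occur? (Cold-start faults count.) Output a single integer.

Answer: 4

Derivation:
Step 0: ref 3 → FAULT, frames=[3,-,-]
Step 1: ref 2 → FAULT, frames=[3,2,-]
Step 2: ref 3 → HIT, frames=[3,2,-]
Step 3: ref 4 → FAULT, frames=[3,2,4]
Step 4: ref 3 → HIT, frames=[3,2,4]
Step 5: ref 4 → HIT, frames=[3,2,4]
Step 6: ref 3 → HIT, frames=[3,2,4]
Step 7: ref 3 → HIT, frames=[3,2,4]
Step 8: ref 4 → HIT, frames=[3,2,4]
Step 9: ref 3 → HIT, frames=[3,2,4]
Step 10: ref 4 → HIT, frames=[3,2,4]
Step 11: ref 2 → HIT, frames=[3,2,4]
Step 12: ref 4 → HIT, frames=[3,2,4]
Step 13: ref 2 → HIT, frames=[3,2,4]
Step 14: ref 2 → HIT, frames=[3,2,4]
Step 15: ref 5 → FAULT (evict 2), frames=[3,5,4]
Total faults: 4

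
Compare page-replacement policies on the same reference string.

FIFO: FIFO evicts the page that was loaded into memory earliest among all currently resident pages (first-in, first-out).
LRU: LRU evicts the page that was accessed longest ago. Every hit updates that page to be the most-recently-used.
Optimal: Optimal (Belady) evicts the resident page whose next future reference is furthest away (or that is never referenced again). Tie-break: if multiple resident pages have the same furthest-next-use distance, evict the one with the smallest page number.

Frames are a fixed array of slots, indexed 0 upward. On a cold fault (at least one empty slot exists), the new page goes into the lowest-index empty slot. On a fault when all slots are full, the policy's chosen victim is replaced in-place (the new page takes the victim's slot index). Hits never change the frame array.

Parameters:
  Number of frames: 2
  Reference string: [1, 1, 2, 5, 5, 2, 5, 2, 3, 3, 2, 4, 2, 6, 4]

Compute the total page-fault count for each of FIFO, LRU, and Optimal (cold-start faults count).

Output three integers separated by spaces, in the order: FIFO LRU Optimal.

Answer: 7 7 6

Derivation:
--- FIFO ---
  step 0: ref 1 -> FAULT, frames=[1,-] (faults so far: 1)
  step 1: ref 1 -> HIT, frames=[1,-] (faults so far: 1)
  step 2: ref 2 -> FAULT, frames=[1,2] (faults so far: 2)
  step 3: ref 5 -> FAULT, evict 1, frames=[5,2] (faults so far: 3)
  step 4: ref 5 -> HIT, frames=[5,2] (faults so far: 3)
  step 5: ref 2 -> HIT, frames=[5,2] (faults so far: 3)
  step 6: ref 5 -> HIT, frames=[5,2] (faults so far: 3)
  step 7: ref 2 -> HIT, frames=[5,2] (faults so far: 3)
  step 8: ref 3 -> FAULT, evict 2, frames=[5,3] (faults so far: 4)
  step 9: ref 3 -> HIT, frames=[5,3] (faults so far: 4)
  step 10: ref 2 -> FAULT, evict 5, frames=[2,3] (faults so far: 5)
  step 11: ref 4 -> FAULT, evict 3, frames=[2,4] (faults so far: 6)
  step 12: ref 2 -> HIT, frames=[2,4] (faults so far: 6)
  step 13: ref 6 -> FAULT, evict 2, frames=[6,4] (faults so far: 7)
  step 14: ref 4 -> HIT, frames=[6,4] (faults so far: 7)
  FIFO total faults: 7
--- LRU ---
  step 0: ref 1 -> FAULT, frames=[1,-] (faults so far: 1)
  step 1: ref 1 -> HIT, frames=[1,-] (faults so far: 1)
  step 2: ref 2 -> FAULT, frames=[1,2] (faults so far: 2)
  step 3: ref 5 -> FAULT, evict 1, frames=[5,2] (faults so far: 3)
  step 4: ref 5 -> HIT, frames=[5,2] (faults so far: 3)
  step 5: ref 2 -> HIT, frames=[5,2] (faults so far: 3)
  step 6: ref 5 -> HIT, frames=[5,2] (faults so far: 3)
  step 7: ref 2 -> HIT, frames=[5,2] (faults so far: 3)
  step 8: ref 3 -> FAULT, evict 5, frames=[3,2] (faults so far: 4)
  step 9: ref 3 -> HIT, frames=[3,2] (faults so far: 4)
  step 10: ref 2 -> HIT, frames=[3,2] (faults so far: 4)
  step 11: ref 4 -> FAULT, evict 3, frames=[4,2] (faults so far: 5)
  step 12: ref 2 -> HIT, frames=[4,2] (faults so far: 5)
  step 13: ref 6 -> FAULT, evict 4, frames=[6,2] (faults so far: 6)
  step 14: ref 4 -> FAULT, evict 2, frames=[6,4] (faults so far: 7)
  LRU total faults: 7
--- Optimal ---
  step 0: ref 1 -> FAULT, frames=[1,-] (faults so far: 1)
  step 1: ref 1 -> HIT, frames=[1,-] (faults so far: 1)
  step 2: ref 2 -> FAULT, frames=[1,2] (faults so far: 2)
  step 3: ref 5 -> FAULT, evict 1, frames=[5,2] (faults so far: 3)
  step 4: ref 5 -> HIT, frames=[5,2] (faults so far: 3)
  step 5: ref 2 -> HIT, frames=[5,2] (faults so far: 3)
  step 6: ref 5 -> HIT, frames=[5,2] (faults so far: 3)
  step 7: ref 2 -> HIT, frames=[5,2] (faults so far: 3)
  step 8: ref 3 -> FAULT, evict 5, frames=[3,2] (faults so far: 4)
  step 9: ref 3 -> HIT, frames=[3,2] (faults so far: 4)
  step 10: ref 2 -> HIT, frames=[3,2] (faults so far: 4)
  step 11: ref 4 -> FAULT, evict 3, frames=[4,2] (faults so far: 5)
  step 12: ref 2 -> HIT, frames=[4,2] (faults so far: 5)
  step 13: ref 6 -> FAULT, evict 2, frames=[4,6] (faults so far: 6)
  step 14: ref 4 -> HIT, frames=[4,6] (faults so far: 6)
  Optimal total faults: 6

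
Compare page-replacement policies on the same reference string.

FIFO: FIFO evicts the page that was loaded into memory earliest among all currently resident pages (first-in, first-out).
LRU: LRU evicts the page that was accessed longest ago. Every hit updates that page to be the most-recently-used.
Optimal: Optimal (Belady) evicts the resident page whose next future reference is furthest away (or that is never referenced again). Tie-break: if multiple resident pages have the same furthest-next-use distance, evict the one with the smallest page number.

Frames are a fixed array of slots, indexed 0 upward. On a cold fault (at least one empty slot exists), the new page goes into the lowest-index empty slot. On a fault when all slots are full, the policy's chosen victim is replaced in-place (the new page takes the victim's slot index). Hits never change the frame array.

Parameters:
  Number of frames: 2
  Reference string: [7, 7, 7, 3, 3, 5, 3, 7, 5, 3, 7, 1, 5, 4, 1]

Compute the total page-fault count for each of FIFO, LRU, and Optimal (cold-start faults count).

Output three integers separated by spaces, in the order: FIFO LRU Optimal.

Answer: 9 11 8

Derivation:
--- FIFO ---
  step 0: ref 7 -> FAULT, frames=[7,-] (faults so far: 1)
  step 1: ref 7 -> HIT, frames=[7,-] (faults so far: 1)
  step 2: ref 7 -> HIT, frames=[7,-] (faults so far: 1)
  step 3: ref 3 -> FAULT, frames=[7,3] (faults so far: 2)
  step 4: ref 3 -> HIT, frames=[7,3] (faults so far: 2)
  step 5: ref 5 -> FAULT, evict 7, frames=[5,3] (faults so far: 3)
  step 6: ref 3 -> HIT, frames=[5,3] (faults so far: 3)
  step 7: ref 7 -> FAULT, evict 3, frames=[5,7] (faults so far: 4)
  step 8: ref 5 -> HIT, frames=[5,7] (faults so far: 4)
  step 9: ref 3 -> FAULT, evict 5, frames=[3,7] (faults so far: 5)
  step 10: ref 7 -> HIT, frames=[3,7] (faults so far: 5)
  step 11: ref 1 -> FAULT, evict 7, frames=[3,1] (faults so far: 6)
  step 12: ref 5 -> FAULT, evict 3, frames=[5,1] (faults so far: 7)
  step 13: ref 4 -> FAULT, evict 1, frames=[5,4] (faults so far: 8)
  step 14: ref 1 -> FAULT, evict 5, frames=[1,4] (faults so far: 9)
  FIFO total faults: 9
--- LRU ---
  step 0: ref 7 -> FAULT, frames=[7,-] (faults so far: 1)
  step 1: ref 7 -> HIT, frames=[7,-] (faults so far: 1)
  step 2: ref 7 -> HIT, frames=[7,-] (faults so far: 1)
  step 3: ref 3 -> FAULT, frames=[7,3] (faults so far: 2)
  step 4: ref 3 -> HIT, frames=[7,3] (faults so far: 2)
  step 5: ref 5 -> FAULT, evict 7, frames=[5,3] (faults so far: 3)
  step 6: ref 3 -> HIT, frames=[5,3] (faults so far: 3)
  step 7: ref 7 -> FAULT, evict 5, frames=[7,3] (faults so far: 4)
  step 8: ref 5 -> FAULT, evict 3, frames=[7,5] (faults so far: 5)
  step 9: ref 3 -> FAULT, evict 7, frames=[3,5] (faults so far: 6)
  step 10: ref 7 -> FAULT, evict 5, frames=[3,7] (faults so far: 7)
  step 11: ref 1 -> FAULT, evict 3, frames=[1,7] (faults so far: 8)
  step 12: ref 5 -> FAULT, evict 7, frames=[1,5] (faults so far: 9)
  step 13: ref 4 -> FAULT, evict 1, frames=[4,5] (faults so far: 10)
  step 14: ref 1 -> FAULT, evict 5, frames=[4,1] (faults so far: 11)
  LRU total faults: 11
--- Optimal ---
  step 0: ref 7 -> FAULT, frames=[7,-] (faults so far: 1)
  step 1: ref 7 -> HIT, frames=[7,-] (faults so far: 1)
  step 2: ref 7 -> HIT, frames=[7,-] (faults so far: 1)
  step 3: ref 3 -> FAULT, frames=[7,3] (faults so far: 2)
  step 4: ref 3 -> HIT, frames=[7,3] (faults so far: 2)
  step 5: ref 5 -> FAULT, evict 7, frames=[5,3] (faults so far: 3)
  step 6: ref 3 -> HIT, frames=[5,3] (faults so far: 3)
  step 7: ref 7 -> FAULT, evict 3, frames=[5,7] (faults so far: 4)
  step 8: ref 5 -> HIT, frames=[5,7] (faults so far: 4)
  step 9: ref 3 -> FAULT, evict 5, frames=[3,7] (faults so far: 5)
  step 10: ref 7 -> HIT, frames=[3,7] (faults so far: 5)
  step 11: ref 1 -> FAULT, evict 3, frames=[1,7] (faults so far: 6)
  step 12: ref 5 -> FAULT, evict 7, frames=[1,5] (faults so far: 7)
  step 13: ref 4 -> FAULT, evict 5, frames=[1,4] (faults so far: 8)
  step 14: ref 1 -> HIT, frames=[1,4] (faults so far: 8)
  Optimal total faults: 8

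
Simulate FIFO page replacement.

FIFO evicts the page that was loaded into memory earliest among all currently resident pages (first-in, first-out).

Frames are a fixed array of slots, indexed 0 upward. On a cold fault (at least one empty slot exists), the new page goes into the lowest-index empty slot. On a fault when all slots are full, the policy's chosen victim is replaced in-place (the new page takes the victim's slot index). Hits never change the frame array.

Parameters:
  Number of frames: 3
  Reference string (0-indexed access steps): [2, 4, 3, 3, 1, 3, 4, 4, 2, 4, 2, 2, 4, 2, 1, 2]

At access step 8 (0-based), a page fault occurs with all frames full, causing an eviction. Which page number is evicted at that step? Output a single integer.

Answer: 4

Derivation:
Step 0: ref 2 -> FAULT, frames=[2,-,-]
Step 1: ref 4 -> FAULT, frames=[2,4,-]
Step 2: ref 3 -> FAULT, frames=[2,4,3]
Step 3: ref 3 -> HIT, frames=[2,4,3]
Step 4: ref 1 -> FAULT, evict 2, frames=[1,4,3]
Step 5: ref 3 -> HIT, frames=[1,4,3]
Step 6: ref 4 -> HIT, frames=[1,4,3]
Step 7: ref 4 -> HIT, frames=[1,4,3]
Step 8: ref 2 -> FAULT, evict 4, frames=[1,2,3]
At step 8: evicted page 4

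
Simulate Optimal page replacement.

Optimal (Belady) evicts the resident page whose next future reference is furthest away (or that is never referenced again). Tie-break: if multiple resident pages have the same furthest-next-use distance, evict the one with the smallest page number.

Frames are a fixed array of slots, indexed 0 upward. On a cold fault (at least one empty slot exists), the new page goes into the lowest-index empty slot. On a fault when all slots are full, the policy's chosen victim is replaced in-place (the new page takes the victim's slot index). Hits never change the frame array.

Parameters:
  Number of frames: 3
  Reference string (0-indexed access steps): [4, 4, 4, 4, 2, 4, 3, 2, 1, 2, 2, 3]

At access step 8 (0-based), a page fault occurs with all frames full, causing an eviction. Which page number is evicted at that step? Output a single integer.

Answer: 4

Derivation:
Step 0: ref 4 -> FAULT, frames=[4,-,-]
Step 1: ref 4 -> HIT, frames=[4,-,-]
Step 2: ref 4 -> HIT, frames=[4,-,-]
Step 3: ref 4 -> HIT, frames=[4,-,-]
Step 4: ref 2 -> FAULT, frames=[4,2,-]
Step 5: ref 4 -> HIT, frames=[4,2,-]
Step 6: ref 3 -> FAULT, frames=[4,2,3]
Step 7: ref 2 -> HIT, frames=[4,2,3]
Step 8: ref 1 -> FAULT, evict 4, frames=[1,2,3]
At step 8: evicted page 4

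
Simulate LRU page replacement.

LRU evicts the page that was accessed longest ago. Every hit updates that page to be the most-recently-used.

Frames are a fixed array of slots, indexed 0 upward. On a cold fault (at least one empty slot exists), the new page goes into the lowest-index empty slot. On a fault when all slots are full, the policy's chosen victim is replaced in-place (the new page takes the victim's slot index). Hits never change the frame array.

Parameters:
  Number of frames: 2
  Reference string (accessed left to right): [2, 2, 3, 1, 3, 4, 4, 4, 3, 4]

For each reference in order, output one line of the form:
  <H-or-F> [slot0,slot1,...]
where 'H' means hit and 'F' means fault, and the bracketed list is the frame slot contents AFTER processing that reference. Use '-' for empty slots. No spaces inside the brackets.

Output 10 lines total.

F [2,-]
H [2,-]
F [2,3]
F [1,3]
H [1,3]
F [4,3]
H [4,3]
H [4,3]
H [4,3]
H [4,3]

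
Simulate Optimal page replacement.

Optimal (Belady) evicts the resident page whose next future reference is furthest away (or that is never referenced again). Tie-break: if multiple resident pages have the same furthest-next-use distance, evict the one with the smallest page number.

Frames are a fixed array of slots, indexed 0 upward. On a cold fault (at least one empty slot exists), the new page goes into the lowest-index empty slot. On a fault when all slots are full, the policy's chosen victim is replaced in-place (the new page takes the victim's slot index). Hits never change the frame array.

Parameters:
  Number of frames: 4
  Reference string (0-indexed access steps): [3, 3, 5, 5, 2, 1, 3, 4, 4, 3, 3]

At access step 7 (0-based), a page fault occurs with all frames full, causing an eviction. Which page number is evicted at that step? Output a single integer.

Answer: 1

Derivation:
Step 0: ref 3 -> FAULT, frames=[3,-,-,-]
Step 1: ref 3 -> HIT, frames=[3,-,-,-]
Step 2: ref 5 -> FAULT, frames=[3,5,-,-]
Step 3: ref 5 -> HIT, frames=[3,5,-,-]
Step 4: ref 2 -> FAULT, frames=[3,5,2,-]
Step 5: ref 1 -> FAULT, frames=[3,5,2,1]
Step 6: ref 3 -> HIT, frames=[3,5,2,1]
Step 7: ref 4 -> FAULT, evict 1, frames=[3,5,2,4]
At step 7: evicted page 1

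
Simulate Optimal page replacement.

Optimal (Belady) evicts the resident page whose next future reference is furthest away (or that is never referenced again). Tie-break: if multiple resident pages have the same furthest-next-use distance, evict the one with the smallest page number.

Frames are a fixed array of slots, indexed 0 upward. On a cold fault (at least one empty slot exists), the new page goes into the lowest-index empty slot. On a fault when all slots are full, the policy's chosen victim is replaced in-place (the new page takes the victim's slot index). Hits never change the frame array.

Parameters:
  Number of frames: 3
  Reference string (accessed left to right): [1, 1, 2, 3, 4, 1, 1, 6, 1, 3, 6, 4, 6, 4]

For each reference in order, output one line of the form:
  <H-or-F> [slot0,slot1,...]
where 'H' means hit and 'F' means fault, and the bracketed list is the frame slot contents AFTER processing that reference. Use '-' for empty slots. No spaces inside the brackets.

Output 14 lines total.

F [1,-,-]
H [1,-,-]
F [1,2,-]
F [1,2,3]
F [1,4,3]
H [1,4,3]
H [1,4,3]
F [1,6,3]
H [1,6,3]
H [1,6,3]
H [1,6,3]
F [4,6,3]
H [4,6,3]
H [4,6,3]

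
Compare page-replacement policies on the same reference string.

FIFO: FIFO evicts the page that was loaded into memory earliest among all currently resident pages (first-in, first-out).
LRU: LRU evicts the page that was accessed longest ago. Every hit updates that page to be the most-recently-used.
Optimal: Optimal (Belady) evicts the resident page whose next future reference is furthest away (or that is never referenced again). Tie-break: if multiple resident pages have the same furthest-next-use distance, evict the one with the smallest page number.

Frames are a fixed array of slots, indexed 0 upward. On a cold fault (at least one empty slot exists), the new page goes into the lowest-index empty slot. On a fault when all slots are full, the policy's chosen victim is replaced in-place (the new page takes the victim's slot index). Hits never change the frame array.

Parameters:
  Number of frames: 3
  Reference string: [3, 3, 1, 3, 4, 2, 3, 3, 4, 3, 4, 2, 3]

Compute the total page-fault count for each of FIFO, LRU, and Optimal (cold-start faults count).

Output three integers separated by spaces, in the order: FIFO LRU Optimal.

Answer: 5 4 4

Derivation:
--- FIFO ---
  step 0: ref 3 -> FAULT, frames=[3,-,-] (faults so far: 1)
  step 1: ref 3 -> HIT, frames=[3,-,-] (faults so far: 1)
  step 2: ref 1 -> FAULT, frames=[3,1,-] (faults so far: 2)
  step 3: ref 3 -> HIT, frames=[3,1,-] (faults so far: 2)
  step 4: ref 4 -> FAULT, frames=[3,1,4] (faults so far: 3)
  step 5: ref 2 -> FAULT, evict 3, frames=[2,1,4] (faults so far: 4)
  step 6: ref 3 -> FAULT, evict 1, frames=[2,3,4] (faults so far: 5)
  step 7: ref 3 -> HIT, frames=[2,3,4] (faults so far: 5)
  step 8: ref 4 -> HIT, frames=[2,3,4] (faults so far: 5)
  step 9: ref 3 -> HIT, frames=[2,3,4] (faults so far: 5)
  step 10: ref 4 -> HIT, frames=[2,3,4] (faults so far: 5)
  step 11: ref 2 -> HIT, frames=[2,3,4] (faults so far: 5)
  step 12: ref 3 -> HIT, frames=[2,3,4] (faults so far: 5)
  FIFO total faults: 5
--- LRU ---
  step 0: ref 3 -> FAULT, frames=[3,-,-] (faults so far: 1)
  step 1: ref 3 -> HIT, frames=[3,-,-] (faults so far: 1)
  step 2: ref 1 -> FAULT, frames=[3,1,-] (faults so far: 2)
  step 3: ref 3 -> HIT, frames=[3,1,-] (faults so far: 2)
  step 4: ref 4 -> FAULT, frames=[3,1,4] (faults so far: 3)
  step 5: ref 2 -> FAULT, evict 1, frames=[3,2,4] (faults so far: 4)
  step 6: ref 3 -> HIT, frames=[3,2,4] (faults so far: 4)
  step 7: ref 3 -> HIT, frames=[3,2,4] (faults so far: 4)
  step 8: ref 4 -> HIT, frames=[3,2,4] (faults so far: 4)
  step 9: ref 3 -> HIT, frames=[3,2,4] (faults so far: 4)
  step 10: ref 4 -> HIT, frames=[3,2,4] (faults so far: 4)
  step 11: ref 2 -> HIT, frames=[3,2,4] (faults so far: 4)
  step 12: ref 3 -> HIT, frames=[3,2,4] (faults so far: 4)
  LRU total faults: 4
--- Optimal ---
  step 0: ref 3 -> FAULT, frames=[3,-,-] (faults so far: 1)
  step 1: ref 3 -> HIT, frames=[3,-,-] (faults so far: 1)
  step 2: ref 1 -> FAULT, frames=[3,1,-] (faults so far: 2)
  step 3: ref 3 -> HIT, frames=[3,1,-] (faults so far: 2)
  step 4: ref 4 -> FAULT, frames=[3,1,4] (faults so far: 3)
  step 5: ref 2 -> FAULT, evict 1, frames=[3,2,4] (faults so far: 4)
  step 6: ref 3 -> HIT, frames=[3,2,4] (faults so far: 4)
  step 7: ref 3 -> HIT, frames=[3,2,4] (faults so far: 4)
  step 8: ref 4 -> HIT, frames=[3,2,4] (faults so far: 4)
  step 9: ref 3 -> HIT, frames=[3,2,4] (faults so far: 4)
  step 10: ref 4 -> HIT, frames=[3,2,4] (faults so far: 4)
  step 11: ref 2 -> HIT, frames=[3,2,4] (faults so far: 4)
  step 12: ref 3 -> HIT, frames=[3,2,4] (faults so far: 4)
  Optimal total faults: 4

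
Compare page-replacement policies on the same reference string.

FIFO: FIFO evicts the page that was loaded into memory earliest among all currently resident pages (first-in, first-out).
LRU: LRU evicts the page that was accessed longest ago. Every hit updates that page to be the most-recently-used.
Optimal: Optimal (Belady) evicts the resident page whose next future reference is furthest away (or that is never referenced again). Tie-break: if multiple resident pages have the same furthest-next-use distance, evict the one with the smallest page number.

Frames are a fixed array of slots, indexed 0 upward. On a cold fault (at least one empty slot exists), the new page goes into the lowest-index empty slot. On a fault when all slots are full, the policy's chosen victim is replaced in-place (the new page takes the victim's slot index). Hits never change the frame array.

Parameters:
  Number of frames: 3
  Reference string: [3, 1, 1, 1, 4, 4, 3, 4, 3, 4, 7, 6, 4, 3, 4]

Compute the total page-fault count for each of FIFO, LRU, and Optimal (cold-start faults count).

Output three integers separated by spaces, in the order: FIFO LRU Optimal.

Answer: 7 6 5

Derivation:
--- FIFO ---
  step 0: ref 3 -> FAULT, frames=[3,-,-] (faults so far: 1)
  step 1: ref 1 -> FAULT, frames=[3,1,-] (faults so far: 2)
  step 2: ref 1 -> HIT, frames=[3,1,-] (faults so far: 2)
  step 3: ref 1 -> HIT, frames=[3,1,-] (faults so far: 2)
  step 4: ref 4 -> FAULT, frames=[3,1,4] (faults so far: 3)
  step 5: ref 4 -> HIT, frames=[3,1,4] (faults so far: 3)
  step 6: ref 3 -> HIT, frames=[3,1,4] (faults so far: 3)
  step 7: ref 4 -> HIT, frames=[3,1,4] (faults so far: 3)
  step 8: ref 3 -> HIT, frames=[3,1,4] (faults so far: 3)
  step 9: ref 4 -> HIT, frames=[3,1,4] (faults so far: 3)
  step 10: ref 7 -> FAULT, evict 3, frames=[7,1,4] (faults so far: 4)
  step 11: ref 6 -> FAULT, evict 1, frames=[7,6,4] (faults so far: 5)
  step 12: ref 4 -> HIT, frames=[7,6,4] (faults so far: 5)
  step 13: ref 3 -> FAULT, evict 4, frames=[7,6,3] (faults so far: 6)
  step 14: ref 4 -> FAULT, evict 7, frames=[4,6,3] (faults so far: 7)
  FIFO total faults: 7
--- LRU ---
  step 0: ref 3 -> FAULT, frames=[3,-,-] (faults so far: 1)
  step 1: ref 1 -> FAULT, frames=[3,1,-] (faults so far: 2)
  step 2: ref 1 -> HIT, frames=[3,1,-] (faults so far: 2)
  step 3: ref 1 -> HIT, frames=[3,1,-] (faults so far: 2)
  step 4: ref 4 -> FAULT, frames=[3,1,4] (faults so far: 3)
  step 5: ref 4 -> HIT, frames=[3,1,4] (faults so far: 3)
  step 6: ref 3 -> HIT, frames=[3,1,4] (faults so far: 3)
  step 7: ref 4 -> HIT, frames=[3,1,4] (faults so far: 3)
  step 8: ref 3 -> HIT, frames=[3,1,4] (faults so far: 3)
  step 9: ref 4 -> HIT, frames=[3,1,4] (faults so far: 3)
  step 10: ref 7 -> FAULT, evict 1, frames=[3,7,4] (faults so far: 4)
  step 11: ref 6 -> FAULT, evict 3, frames=[6,7,4] (faults so far: 5)
  step 12: ref 4 -> HIT, frames=[6,7,4] (faults so far: 5)
  step 13: ref 3 -> FAULT, evict 7, frames=[6,3,4] (faults so far: 6)
  step 14: ref 4 -> HIT, frames=[6,3,4] (faults so far: 6)
  LRU total faults: 6
--- Optimal ---
  step 0: ref 3 -> FAULT, frames=[3,-,-] (faults so far: 1)
  step 1: ref 1 -> FAULT, frames=[3,1,-] (faults so far: 2)
  step 2: ref 1 -> HIT, frames=[3,1,-] (faults so far: 2)
  step 3: ref 1 -> HIT, frames=[3,1,-] (faults so far: 2)
  step 4: ref 4 -> FAULT, frames=[3,1,4] (faults so far: 3)
  step 5: ref 4 -> HIT, frames=[3,1,4] (faults so far: 3)
  step 6: ref 3 -> HIT, frames=[3,1,4] (faults so far: 3)
  step 7: ref 4 -> HIT, frames=[3,1,4] (faults so far: 3)
  step 8: ref 3 -> HIT, frames=[3,1,4] (faults so far: 3)
  step 9: ref 4 -> HIT, frames=[3,1,4] (faults so far: 3)
  step 10: ref 7 -> FAULT, evict 1, frames=[3,7,4] (faults so far: 4)
  step 11: ref 6 -> FAULT, evict 7, frames=[3,6,4] (faults so far: 5)
  step 12: ref 4 -> HIT, frames=[3,6,4] (faults so far: 5)
  step 13: ref 3 -> HIT, frames=[3,6,4] (faults so far: 5)
  step 14: ref 4 -> HIT, frames=[3,6,4] (faults so far: 5)
  Optimal total faults: 5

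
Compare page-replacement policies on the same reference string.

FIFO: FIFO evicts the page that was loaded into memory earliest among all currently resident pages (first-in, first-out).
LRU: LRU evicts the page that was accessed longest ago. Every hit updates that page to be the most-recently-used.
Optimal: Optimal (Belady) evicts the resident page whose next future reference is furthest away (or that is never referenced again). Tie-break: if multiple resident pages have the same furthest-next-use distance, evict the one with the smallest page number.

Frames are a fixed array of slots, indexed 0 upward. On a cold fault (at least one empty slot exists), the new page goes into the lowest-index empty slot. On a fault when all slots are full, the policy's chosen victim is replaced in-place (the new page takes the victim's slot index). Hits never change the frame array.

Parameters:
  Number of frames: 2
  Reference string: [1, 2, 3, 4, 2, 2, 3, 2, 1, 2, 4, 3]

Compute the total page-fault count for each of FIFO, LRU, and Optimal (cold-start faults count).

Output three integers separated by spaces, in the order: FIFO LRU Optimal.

Answer: 10 9 8

Derivation:
--- FIFO ---
  step 0: ref 1 -> FAULT, frames=[1,-] (faults so far: 1)
  step 1: ref 2 -> FAULT, frames=[1,2] (faults so far: 2)
  step 2: ref 3 -> FAULT, evict 1, frames=[3,2] (faults so far: 3)
  step 3: ref 4 -> FAULT, evict 2, frames=[3,4] (faults so far: 4)
  step 4: ref 2 -> FAULT, evict 3, frames=[2,4] (faults so far: 5)
  step 5: ref 2 -> HIT, frames=[2,4] (faults so far: 5)
  step 6: ref 3 -> FAULT, evict 4, frames=[2,3] (faults so far: 6)
  step 7: ref 2 -> HIT, frames=[2,3] (faults so far: 6)
  step 8: ref 1 -> FAULT, evict 2, frames=[1,3] (faults so far: 7)
  step 9: ref 2 -> FAULT, evict 3, frames=[1,2] (faults so far: 8)
  step 10: ref 4 -> FAULT, evict 1, frames=[4,2] (faults so far: 9)
  step 11: ref 3 -> FAULT, evict 2, frames=[4,3] (faults so far: 10)
  FIFO total faults: 10
--- LRU ---
  step 0: ref 1 -> FAULT, frames=[1,-] (faults so far: 1)
  step 1: ref 2 -> FAULT, frames=[1,2] (faults so far: 2)
  step 2: ref 3 -> FAULT, evict 1, frames=[3,2] (faults so far: 3)
  step 3: ref 4 -> FAULT, evict 2, frames=[3,4] (faults so far: 4)
  step 4: ref 2 -> FAULT, evict 3, frames=[2,4] (faults so far: 5)
  step 5: ref 2 -> HIT, frames=[2,4] (faults so far: 5)
  step 6: ref 3 -> FAULT, evict 4, frames=[2,3] (faults so far: 6)
  step 7: ref 2 -> HIT, frames=[2,3] (faults so far: 6)
  step 8: ref 1 -> FAULT, evict 3, frames=[2,1] (faults so far: 7)
  step 9: ref 2 -> HIT, frames=[2,1] (faults so far: 7)
  step 10: ref 4 -> FAULT, evict 1, frames=[2,4] (faults so far: 8)
  step 11: ref 3 -> FAULT, evict 2, frames=[3,4] (faults so far: 9)
  LRU total faults: 9
--- Optimal ---
  step 0: ref 1 -> FAULT, frames=[1,-] (faults so far: 1)
  step 1: ref 2 -> FAULT, frames=[1,2] (faults so far: 2)
  step 2: ref 3 -> FAULT, evict 1, frames=[3,2] (faults so far: 3)
  step 3: ref 4 -> FAULT, evict 3, frames=[4,2] (faults so far: 4)
  step 4: ref 2 -> HIT, frames=[4,2] (faults so far: 4)
  step 5: ref 2 -> HIT, frames=[4,2] (faults so far: 4)
  step 6: ref 3 -> FAULT, evict 4, frames=[3,2] (faults so far: 5)
  step 7: ref 2 -> HIT, frames=[3,2] (faults so far: 5)
  step 8: ref 1 -> FAULT, evict 3, frames=[1,2] (faults so far: 6)
  step 9: ref 2 -> HIT, frames=[1,2] (faults so far: 6)
  step 10: ref 4 -> FAULT, evict 1, frames=[4,2] (faults so far: 7)
  step 11: ref 3 -> FAULT, evict 2, frames=[4,3] (faults so far: 8)
  Optimal total faults: 8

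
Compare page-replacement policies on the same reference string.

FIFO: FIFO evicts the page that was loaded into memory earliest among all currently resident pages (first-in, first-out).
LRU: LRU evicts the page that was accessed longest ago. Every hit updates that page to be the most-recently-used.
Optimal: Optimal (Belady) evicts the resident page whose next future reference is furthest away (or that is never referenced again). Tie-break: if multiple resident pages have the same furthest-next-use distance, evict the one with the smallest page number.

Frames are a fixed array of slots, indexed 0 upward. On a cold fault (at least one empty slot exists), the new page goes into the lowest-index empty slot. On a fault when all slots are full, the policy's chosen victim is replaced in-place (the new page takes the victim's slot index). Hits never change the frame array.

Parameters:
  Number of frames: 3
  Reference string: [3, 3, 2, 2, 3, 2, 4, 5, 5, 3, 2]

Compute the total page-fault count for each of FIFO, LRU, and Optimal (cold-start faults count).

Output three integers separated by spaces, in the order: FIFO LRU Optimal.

--- FIFO ---
  step 0: ref 3 -> FAULT, frames=[3,-,-] (faults so far: 1)
  step 1: ref 3 -> HIT, frames=[3,-,-] (faults so far: 1)
  step 2: ref 2 -> FAULT, frames=[3,2,-] (faults so far: 2)
  step 3: ref 2 -> HIT, frames=[3,2,-] (faults so far: 2)
  step 4: ref 3 -> HIT, frames=[3,2,-] (faults so far: 2)
  step 5: ref 2 -> HIT, frames=[3,2,-] (faults so far: 2)
  step 6: ref 4 -> FAULT, frames=[3,2,4] (faults so far: 3)
  step 7: ref 5 -> FAULT, evict 3, frames=[5,2,4] (faults so far: 4)
  step 8: ref 5 -> HIT, frames=[5,2,4] (faults so far: 4)
  step 9: ref 3 -> FAULT, evict 2, frames=[5,3,4] (faults so far: 5)
  step 10: ref 2 -> FAULT, evict 4, frames=[5,3,2] (faults so far: 6)
  FIFO total faults: 6
--- LRU ---
  step 0: ref 3 -> FAULT, frames=[3,-,-] (faults so far: 1)
  step 1: ref 3 -> HIT, frames=[3,-,-] (faults so far: 1)
  step 2: ref 2 -> FAULT, frames=[3,2,-] (faults so far: 2)
  step 3: ref 2 -> HIT, frames=[3,2,-] (faults so far: 2)
  step 4: ref 3 -> HIT, frames=[3,2,-] (faults so far: 2)
  step 5: ref 2 -> HIT, frames=[3,2,-] (faults so far: 2)
  step 6: ref 4 -> FAULT, frames=[3,2,4] (faults so far: 3)
  step 7: ref 5 -> FAULT, evict 3, frames=[5,2,4] (faults so far: 4)
  step 8: ref 5 -> HIT, frames=[5,2,4] (faults so far: 4)
  step 9: ref 3 -> FAULT, evict 2, frames=[5,3,4] (faults so far: 5)
  step 10: ref 2 -> FAULT, evict 4, frames=[5,3,2] (faults so far: 6)
  LRU total faults: 6
--- Optimal ---
  step 0: ref 3 -> FAULT, frames=[3,-,-] (faults so far: 1)
  step 1: ref 3 -> HIT, frames=[3,-,-] (faults so far: 1)
  step 2: ref 2 -> FAULT, frames=[3,2,-] (faults so far: 2)
  step 3: ref 2 -> HIT, frames=[3,2,-] (faults so far: 2)
  step 4: ref 3 -> HIT, frames=[3,2,-] (faults so far: 2)
  step 5: ref 2 -> HIT, frames=[3,2,-] (faults so far: 2)
  step 6: ref 4 -> FAULT, frames=[3,2,4] (faults so far: 3)
  step 7: ref 5 -> FAULT, evict 4, frames=[3,2,5] (faults so far: 4)
  step 8: ref 5 -> HIT, frames=[3,2,5] (faults so far: 4)
  step 9: ref 3 -> HIT, frames=[3,2,5] (faults so far: 4)
  step 10: ref 2 -> HIT, frames=[3,2,5] (faults so far: 4)
  Optimal total faults: 4

Answer: 6 6 4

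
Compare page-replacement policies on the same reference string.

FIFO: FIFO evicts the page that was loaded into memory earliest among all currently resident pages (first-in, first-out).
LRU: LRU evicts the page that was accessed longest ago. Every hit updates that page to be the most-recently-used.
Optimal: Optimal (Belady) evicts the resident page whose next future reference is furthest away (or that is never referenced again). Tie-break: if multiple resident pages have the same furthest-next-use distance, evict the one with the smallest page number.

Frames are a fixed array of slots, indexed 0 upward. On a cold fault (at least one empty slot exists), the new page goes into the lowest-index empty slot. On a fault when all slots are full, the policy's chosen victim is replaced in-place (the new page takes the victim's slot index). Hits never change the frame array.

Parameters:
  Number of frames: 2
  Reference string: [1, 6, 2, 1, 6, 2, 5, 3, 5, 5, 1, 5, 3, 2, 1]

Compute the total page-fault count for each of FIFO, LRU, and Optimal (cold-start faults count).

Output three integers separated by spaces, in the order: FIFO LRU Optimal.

Answer: 13 12 9

Derivation:
--- FIFO ---
  step 0: ref 1 -> FAULT, frames=[1,-] (faults so far: 1)
  step 1: ref 6 -> FAULT, frames=[1,6] (faults so far: 2)
  step 2: ref 2 -> FAULT, evict 1, frames=[2,6] (faults so far: 3)
  step 3: ref 1 -> FAULT, evict 6, frames=[2,1] (faults so far: 4)
  step 4: ref 6 -> FAULT, evict 2, frames=[6,1] (faults so far: 5)
  step 5: ref 2 -> FAULT, evict 1, frames=[6,2] (faults so far: 6)
  step 6: ref 5 -> FAULT, evict 6, frames=[5,2] (faults so far: 7)
  step 7: ref 3 -> FAULT, evict 2, frames=[5,3] (faults so far: 8)
  step 8: ref 5 -> HIT, frames=[5,3] (faults so far: 8)
  step 9: ref 5 -> HIT, frames=[5,3] (faults so far: 8)
  step 10: ref 1 -> FAULT, evict 5, frames=[1,3] (faults so far: 9)
  step 11: ref 5 -> FAULT, evict 3, frames=[1,5] (faults so far: 10)
  step 12: ref 3 -> FAULT, evict 1, frames=[3,5] (faults so far: 11)
  step 13: ref 2 -> FAULT, evict 5, frames=[3,2] (faults so far: 12)
  step 14: ref 1 -> FAULT, evict 3, frames=[1,2] (faults so far: 13)
  FIFO total faults: 13
--- LRU ---
  step 0: ref 1 -> FAULT, frames=[1,-] (faults so far: 1)
  step 1: ref 6 -> FAULT, frames=[1,6] (faults so far: 2)
  step 2: ref 2 -> FAULT, evict 1, frames=[2,6] (faults so far: 3)
  step 3: ref 1 -> FAULT, evict 6, frames=[2,1] (faults so far: 4)
  step 4: ref 6 -> FAULT, evict 2, frames=[6,1] (faults so far: 5)
  step 5: ref 2 -> FAULT, evict 1, frames=[6,2] (faults so far: 6)
  step 6: ref 5 -> FAULT, evict 6, frames=[5,2] (faults so far: 7)
  step 7: ref 3 -> FAULT, evict 2, frames=[5,3] (faults so far: 8)
  step 8: ref 5 -> HIT, frames=[5,3] (faults so far: 8)
  step 9: ref 5 -> HIT, frames=[5,3] (faults so far: 8)
  step 10: ref 1 -> FAULT, evict 3, frames=[5,1] (faults so far: 9)
  step 11: ref 5 -> HIT, frames=[5,1] (faults so far: 9)
  step 12: ref 3 -> FAULT, evict 1, frames=[5,3] (faults so far: 10)
  step 13: ref 2 -> FAULT, evict 5, frames=[2,3] (faults so far: 11)
  step 14: ref 1 -> FAULT, evict 3, frames=[2,1] (faults so far: 12)
  LRU total faults: 12
--- Optimal ---
  step 0: ref 1 -> FAULT, frames=[1,-] (faults so far: 1)
  step 1: ref 6 -> FAULT, frames=[1,6] (faults so far: 2)
  step 2: ref 2 -> FAULT, evict 6, frames=[1,2] (faults so far: 3)
  step 3: ref 1 -> HIT, frames=[1,2] (faults so far: 3)
  step 4: ref 6 -> FAULT, evict 1, frames=[6,2] (faults so far: 4)
  step 5: ref 2 -> HIT, frames=[6,2] (faults so far: 4)
  step 6: ref 5 -> FAULT, evict 6, frames=[5,2] (faults so far: 5)
  step 7: ref 3 -> FAULT, evict 2, frames=[5,3] (faults so far: 6)
  step 8: ref 5 -> HIT, frames=[5,3] (faults so far: 6)
  step 9: ref 5 -> HIT, frames=[5,3] (faults so far: 6)
  step 10: ref 1 -> FAULT, evict 3, frames=[5,1] (faults so far: 7)
  step 11: ref 5 -> HIT, frames=[5,1] (faults so far: 7)
  step 12: ref 3 -> FAULT, evict 5, frames=[3,1] (faults so far: 8)
  step 13: ref 2 -> FAULT, evict 3, frames=[2,1] (faults so far: 9)
  step 14: ref 1 -> HIT, frames=[2,1] (faults so far: 9)
  Optimal total faults: 9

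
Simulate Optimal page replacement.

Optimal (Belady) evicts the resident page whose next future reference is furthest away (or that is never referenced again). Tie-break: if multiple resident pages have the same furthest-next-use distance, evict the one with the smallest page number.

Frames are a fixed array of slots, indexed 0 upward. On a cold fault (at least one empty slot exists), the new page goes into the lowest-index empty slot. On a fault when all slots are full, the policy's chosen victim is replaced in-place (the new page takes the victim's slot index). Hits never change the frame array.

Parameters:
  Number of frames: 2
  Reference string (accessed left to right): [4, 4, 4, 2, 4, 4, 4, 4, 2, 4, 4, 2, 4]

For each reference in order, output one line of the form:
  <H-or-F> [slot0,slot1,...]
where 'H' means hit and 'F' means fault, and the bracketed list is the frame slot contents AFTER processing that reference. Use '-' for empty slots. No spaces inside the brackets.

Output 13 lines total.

F [4,-]
H [4,-]
H [4,-]
F [4,2]
H [4,2]
H [4,2]
H [4,2]
H [4,2]
H [4,2]
H [4,2]
H [4,2]
H [4,2]
H [4,2]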